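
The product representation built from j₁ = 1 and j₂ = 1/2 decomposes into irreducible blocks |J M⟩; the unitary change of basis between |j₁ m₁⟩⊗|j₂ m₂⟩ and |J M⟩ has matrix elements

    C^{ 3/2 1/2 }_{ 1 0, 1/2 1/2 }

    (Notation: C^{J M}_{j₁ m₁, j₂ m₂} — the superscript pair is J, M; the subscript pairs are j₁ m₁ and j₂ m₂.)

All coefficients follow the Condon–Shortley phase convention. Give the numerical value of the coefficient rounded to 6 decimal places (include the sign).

+√(2/3) = +0.816497

√[4·0!2!1!/4! · 1!1!1!0!2!1!] = √(2/3)
  +(−1)^0/∏(0,0,1,1,1,0)! = 1  (running 1)
⟨..|..⟩ = √(2/3)·(1) = +0.816497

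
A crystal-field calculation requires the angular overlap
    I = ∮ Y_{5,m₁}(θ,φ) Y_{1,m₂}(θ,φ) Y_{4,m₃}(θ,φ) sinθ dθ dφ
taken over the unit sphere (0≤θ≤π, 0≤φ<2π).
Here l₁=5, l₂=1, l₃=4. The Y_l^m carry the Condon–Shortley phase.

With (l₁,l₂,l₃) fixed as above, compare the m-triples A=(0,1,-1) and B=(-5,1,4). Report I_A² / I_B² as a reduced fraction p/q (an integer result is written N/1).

l's match ⇒ only the (l;m) 3-j factors differ between A and B.
A: triangle coeff Δ(5,1,4) = 1/495; Σ_t [2,2]: t=2:+1/1440 = 1/1440; (3j)²=2/99 [(5 1 4; 0 1 -1)], sign=-1
B: triangle coeff Δ(5,1,4) = 1/495; Σ_t [2,2]: t=2:+1/80640 = 1/80640; (3j)²=1/11 [(5 1 4; -5 1 4)], sign=+1
I_A²/I_B² = (2/99)/(1/11) = 2/9

2/9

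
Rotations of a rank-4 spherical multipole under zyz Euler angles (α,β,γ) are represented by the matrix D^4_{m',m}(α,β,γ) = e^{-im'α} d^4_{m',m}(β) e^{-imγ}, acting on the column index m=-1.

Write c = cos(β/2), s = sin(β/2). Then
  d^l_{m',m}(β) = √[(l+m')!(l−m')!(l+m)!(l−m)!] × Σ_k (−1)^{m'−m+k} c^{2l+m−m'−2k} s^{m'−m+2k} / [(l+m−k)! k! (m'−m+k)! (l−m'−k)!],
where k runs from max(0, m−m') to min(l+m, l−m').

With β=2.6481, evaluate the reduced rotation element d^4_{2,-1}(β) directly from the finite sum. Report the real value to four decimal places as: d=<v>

d^4_{2,-1}(β=2.6481) via the finite sum:
c=cos(2.648100/2)=0.244250, s=sin(2.648100/2)=0.969712; N=√[720·2·6·120]=1018.233765
The bounds max(0,m−m')=0 and min(l+m,l−m')=2 give 3 terms
  k=0: (−1)^3·1018.2338/(72)·0.2443^5·0.9697^3 = -0.011210
  k=1: (−1)^4·1018.2338/(48)·0.2443^3·0.9697^5 = +0.265048
  k=2: (−1)^5·1018.2338/(240)·0.2443^1·0.9697^7 = -0.835548
d^4_{2,-1}(2.6481) = -0.011210 +0.265048 -0.835548 = -0.581710

d=-0.5817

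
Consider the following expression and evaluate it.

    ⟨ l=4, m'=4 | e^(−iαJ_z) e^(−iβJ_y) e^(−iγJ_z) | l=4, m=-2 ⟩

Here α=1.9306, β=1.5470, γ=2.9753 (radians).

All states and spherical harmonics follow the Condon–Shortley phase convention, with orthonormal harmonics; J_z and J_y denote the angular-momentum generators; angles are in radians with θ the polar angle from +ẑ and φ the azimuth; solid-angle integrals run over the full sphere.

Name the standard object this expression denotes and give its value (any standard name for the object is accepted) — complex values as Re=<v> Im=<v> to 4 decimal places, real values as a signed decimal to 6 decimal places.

This is a Wigner D-matrix element — the rotation-matrix element ⟨l m'| R(α,β,γ) |l m⟩ in the angular-momentum basis.
Split into d^4_{4,-2}(β=1.5470) × two z-phases.
Half-angle: c=0.715470, s=0.698644. N=√(40320·1·2·720)=7619.763776
k: max(0,(-2)−(4))=0 … min(4+(-2),4−(4))=0
  k=0: (−1)^6·7619.7638/(1440)·0.7155^2·0.6986^6 = +0.314989
d^4_{4,-2}(1.5470) = +0.314989
Phases: e^{-i·(4)·1.9306}=+0.131202-0.991356i, e^{-i·(-2)·2.9753}=+0.945201-0.326488i ⇒ D=-0.062889-0.308648i

Wigner D-matrix element, Re=-0.0629 Im=-0.3086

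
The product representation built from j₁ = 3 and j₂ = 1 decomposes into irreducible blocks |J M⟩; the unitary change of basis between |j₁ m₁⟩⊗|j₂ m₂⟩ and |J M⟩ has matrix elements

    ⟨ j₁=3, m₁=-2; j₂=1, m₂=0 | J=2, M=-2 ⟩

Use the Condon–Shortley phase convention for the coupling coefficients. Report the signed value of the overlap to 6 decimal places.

−√(5/21) ≈ -0.487950

√[5·2!4!0!/7! · 1!5!1!1!0!4!] = √(960/7)
  +(−1)^1/∏(1,1,4,0,0,0)! = -1/24  (running -1/24)
⟨..|..⟩ = √(960/7)·(-1/24) = -0.487950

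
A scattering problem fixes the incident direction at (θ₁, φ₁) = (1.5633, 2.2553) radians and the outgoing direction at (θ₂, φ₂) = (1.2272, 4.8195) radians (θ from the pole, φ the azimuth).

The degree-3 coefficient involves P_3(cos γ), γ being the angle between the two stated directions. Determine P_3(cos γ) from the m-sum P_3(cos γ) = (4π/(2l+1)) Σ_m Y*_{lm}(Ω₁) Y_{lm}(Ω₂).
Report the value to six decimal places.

Expand P_3 via completeness: Σ_{m} conj(Y_{3,m}) at Ω₁ times Y_{3,m} at Ω₂ —
  m=-3: Y*=(0.369520, 0.193653)  Y=(-0.109990, -0.330430)  product (0.023345, -0.143400)
  m=-2: Y*=(-0.001535, -0.007505)  Y=(-0.298234, 0.064884)  product (0.000945, 0.002139)
  m=-1: Y*=(0.204280, -0.250301)  Y=(-0.014072, -0.130874)  product (-0.035632, -0.023213)
  m=+0: Y*=(-0.008391, -0.000000)  Y=(-0.305809, 0.000000)  product (0.002566, 0.000000)
  m=+1: Y*=(-0.204280, -0.250301)  Y=(0.014072, -0.130874)  product (-0.035632, 0.023213)
  m=+2: Y*=(-0.001535, 0.007505)  Y=(-0.298234, -0.064884)  product (0.000945, -0.002139)
  m=+3: Y*=(-0.369520, 0.193653)  Y=(0.109990, -0.330430)  product (0.023345, 0.143400)
Σ over m = (-0.020119, -0.000000); ×(4π/7) → (-0.036117, -0.000000). Real part: -0.036117

-0.036117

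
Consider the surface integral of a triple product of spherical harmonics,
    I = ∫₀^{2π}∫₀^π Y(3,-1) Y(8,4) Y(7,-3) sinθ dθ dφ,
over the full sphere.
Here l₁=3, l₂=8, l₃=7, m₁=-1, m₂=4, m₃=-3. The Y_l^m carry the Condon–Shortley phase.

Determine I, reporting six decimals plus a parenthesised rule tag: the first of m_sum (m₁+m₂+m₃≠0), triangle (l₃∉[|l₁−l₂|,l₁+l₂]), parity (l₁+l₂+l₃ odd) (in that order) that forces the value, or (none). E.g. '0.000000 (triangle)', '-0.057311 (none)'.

0.148738 (none)

m-sum 0 ✓  L=18 even ✓  5≤7≤11 ✓
Π(2lᵢ+1) = 7×17×15 = 1785
triangle coeff Δ(3,8,7) = 1/5290740
Σ_t [1,3]: t=1:−1/7257600 t=2:+1/2073600 t=3:−1/7257600 = 1/4838400
(3j)²=252/20995 [(3 8 7; 0 0 0)], sign=-1
Σ_t [2,4]: t=2:+1/58060800 t=3:−1/13063680 t=4:+1/46448640 = -79/2090188800
(3j)²=68651/5290740 [(3 8 7; -1 4 -3)], sign=-1
⇒ 4πI² = 1441671/5185765
I = (+1)√(1441671/5185765/(4π)) = 0.14873793
No selection rule forces the value: the integral is nonzero (none).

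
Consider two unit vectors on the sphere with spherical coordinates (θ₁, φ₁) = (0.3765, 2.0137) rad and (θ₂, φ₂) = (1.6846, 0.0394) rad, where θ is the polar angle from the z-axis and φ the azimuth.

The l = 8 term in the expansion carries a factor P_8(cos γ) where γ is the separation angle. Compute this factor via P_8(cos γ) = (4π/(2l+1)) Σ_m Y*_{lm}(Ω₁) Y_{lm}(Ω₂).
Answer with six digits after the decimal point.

Summing Y*_{l m}(θ₁,φ₁)·Y_{l m}(θ₂,φ₂) over m ∈ [−8, 8]; prefactor 4π/(2·8+1) = 0.739198:
  term(m=-8) = (-0.000084, -0.000007)   from Y*(Ω₁)=(-0.000158, -0.000067), Y(Ω₂)=(0.465244, -0.151702)
  term(m=-7) = (-0.000121, -0.000370)   from Y*(Ω₁)=(0.000072, 0.001740), Y(Ω₂)=(-0.215272, 0.060925)
  term(m=-6) = (-0.002443, 0.002145)   from Y*(Ω₁)=(0.009853, -0.005182), Y(Ω₂)=(-0.283889, 0.068390)
  term(m=-5) = (-0.011464, -0.005491)   from Y*(Ω₁)=(-0.040525, -0.030408), Y(Ω₂)=(0.246032, -0.049105)
  term(m=-4) = (-0.001613, 0.037308)   from Y*(Ω₁)=(-0.033453, 0.164336), Y(Ω₂)=(0.219910, -0.034948)
  term(m=-3) = (-0.095060, 0.035812)   from Y*(Ω₁)=(0.379531, -0.093717), Y(Ω₂)=(-0.258033, 0.030642)
  term(m=-2) = (0.075103, 0.078421)   from Y*(Ω₁)=(-0.360855, -0.441712), Y(Ω₂)=(-0.189781, 0.014986)
  term(m=-1) = (-0.031991, 0.074933)   from Y*(Ω₁)=(-0.132911, 0.280206), Y(Ω₂)=(0.262511, -0.010348)
  term(m=+0) = (-0.068189, -0.000000)   from Y*(Ω₁)=(-0.377505, -0.000000), Y(Ω₂)=(0.180632, 0.000000)
  term(m=+1) = (-0.031991, -0.074933)   from Y*(Ω₁)=(0.132911, 0.280206), Y(Ω₂)=(-0.262511, -0.010348)
  term(m=+2) = (0.075103, -0.078421)   from Y*(Ω₁)=(-0.360855, 0.441712), Y(Ω₂)=(-0.189781, -0.014986)
  term(m=+3) = (-0.095060, -0.035812)   from Y*(Ω₁)=(-0.379531, -0.093717), Y(Ω₂)=(0.258033, 0.030642)
  term(m=+4) = (-0.001613, -0.037308)   from Y*(Ω₁)=(-0.033453, -0.164336), Y(Ω₂)=(0.219910, 0.034948)
  term(m=+5) = (-0.011464, 0.005491)   from Y*(Ω₁)=(0.040525, -0.030408), Y(Ω₂)=(-0.246032, -0.049105)
  term(m=+6) = (-0.002443, -0.002145)   from Y*(Ω₁)=(0.009853, 0.005182), Y(Ω₂)=(-0.283889, -0.068390)
  term(m=+7) = (-0.000121, 0.000370)   from Y*(Ω₁)=(-0.000072, 0.001740), Y(Ω₂)=(0.215272, 0.060925)
  term(m=+8) = (-0.000084, 0.000007)   from Y*(Ω₁)=(-0.000158, 0.000067), Y(Ω₂)=(0.465244, 0.151702)
Accumulated sum (-0.203535, -0.000000); after 4π/(2l+1) scaling, (-0.150453, -0.000000) ⇒ P_8 = -0.150453

-0.150453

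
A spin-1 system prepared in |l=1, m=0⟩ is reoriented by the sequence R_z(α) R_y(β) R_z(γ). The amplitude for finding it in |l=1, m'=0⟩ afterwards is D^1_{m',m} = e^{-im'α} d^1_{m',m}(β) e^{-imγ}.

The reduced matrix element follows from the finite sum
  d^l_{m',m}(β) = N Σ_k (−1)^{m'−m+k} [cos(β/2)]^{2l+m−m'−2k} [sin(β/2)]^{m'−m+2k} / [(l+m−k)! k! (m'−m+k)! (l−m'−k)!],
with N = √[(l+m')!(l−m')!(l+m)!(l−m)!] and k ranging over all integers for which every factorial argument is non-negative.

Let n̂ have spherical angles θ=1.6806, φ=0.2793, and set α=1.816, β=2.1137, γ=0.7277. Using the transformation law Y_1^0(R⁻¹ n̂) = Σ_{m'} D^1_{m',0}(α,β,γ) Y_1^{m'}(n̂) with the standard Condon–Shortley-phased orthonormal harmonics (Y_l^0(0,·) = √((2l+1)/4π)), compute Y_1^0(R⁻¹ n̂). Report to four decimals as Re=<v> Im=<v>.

Re=0.0418 Im=0.0000

Need the full column D^1_{m',0} for m'=−1..1 at α=1.8160, β=2.1137, γ=0.7277.
cos(β/2)=0.491618, sin(β/2)=0.870811
d^1_{-1,0}: single k=1 term ⇒ +0.605433;  D = -0.146971+0.587324i
d^1_{0,0}: k∈[0..1] ⇒ +0.241688 -0.758312 = -0.516624;  D = -0.516624+0.000000i
d^1_{1,0}: single k=0 term ⇒ -0.605433;  D = +0.146971+0.587324i
Y_1^{m'}(θ=1.6806,φ=0.2793) and Σ D·Y over m':
  (-0.1470+0.5873i)·(+0.3301-0.0947i)  (-0.5166+0.0000i)·(-0.0535+0.0000i)  (+0.1470+0.5873i)·(-0.3301-0.0947i)
Y_1^0(R⁻¹ n̂) = +0.041837+0.000000i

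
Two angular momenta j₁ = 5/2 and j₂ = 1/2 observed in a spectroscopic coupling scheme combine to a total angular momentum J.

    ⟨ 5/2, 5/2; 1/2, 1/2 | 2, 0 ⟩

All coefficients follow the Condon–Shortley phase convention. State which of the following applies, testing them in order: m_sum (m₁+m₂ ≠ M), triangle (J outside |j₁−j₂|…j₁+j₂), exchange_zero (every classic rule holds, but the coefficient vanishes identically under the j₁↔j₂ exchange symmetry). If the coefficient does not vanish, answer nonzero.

m-sum: m₁+m₂ = 5/2+1/2 = 3, M = 0  ✗ ⇒ coefficient is 0

m_sum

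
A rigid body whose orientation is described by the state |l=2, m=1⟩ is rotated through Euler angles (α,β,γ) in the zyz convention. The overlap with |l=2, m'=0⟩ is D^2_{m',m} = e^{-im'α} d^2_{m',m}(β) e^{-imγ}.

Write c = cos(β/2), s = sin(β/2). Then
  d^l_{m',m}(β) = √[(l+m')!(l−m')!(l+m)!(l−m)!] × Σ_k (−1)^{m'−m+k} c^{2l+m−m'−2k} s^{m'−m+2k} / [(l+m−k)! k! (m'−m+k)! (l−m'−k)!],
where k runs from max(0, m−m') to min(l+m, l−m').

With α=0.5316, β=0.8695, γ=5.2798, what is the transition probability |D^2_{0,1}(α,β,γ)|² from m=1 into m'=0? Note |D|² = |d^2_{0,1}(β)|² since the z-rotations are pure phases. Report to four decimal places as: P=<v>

Split into d^2_{0,1}(β=0.8695) × two z-phases.
Half-angle: c=0.906975, s=0.421184. N=√(2·2·6·1)=4.898979
Admissible k: 1..2 (factorial args all ≥0)
  k=1: (−1)^0·4.8990/(2)·0.9070^3·0.4212^1 = +0.769722
  k=2: (−1)^1·4.8990/(2)·0.9070^1·0.4212^3 = -0.165991
d^2_{0,1}(0.8695) = +0.769722 -0.165991 = +0.603730
|D^2_{0,1}|² = |d^2_{0,1}(β)|² = (+0.603730)² = 0.364490 (the z-rotation phases have unit modulus)

P=0.3645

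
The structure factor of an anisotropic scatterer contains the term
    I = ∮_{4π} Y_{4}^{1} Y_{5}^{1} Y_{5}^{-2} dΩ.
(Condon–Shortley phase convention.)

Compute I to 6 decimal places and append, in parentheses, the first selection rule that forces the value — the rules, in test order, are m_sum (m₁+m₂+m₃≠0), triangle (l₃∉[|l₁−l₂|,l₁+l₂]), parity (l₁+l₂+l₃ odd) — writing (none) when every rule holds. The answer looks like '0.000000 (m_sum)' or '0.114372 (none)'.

0.128377 (none)

Checks pass: Σm=0; 14 even; l₃=5∈[1,9].
(2·4+1)(2·5+1)(2·5+1) = 1089
Δ: 4! 4! 6! / 15! → 1/3153150
sum: t=0:+1/69120 t=1:−1/1728 t=2:+1/576 t=3:−1/1728 t=4:+1/69120 = 7/11520
3j²(4 5 5; 0 0 0) = Δ·Π!·Σ² = 2/143  (sign -1)
sum: t=0:+1/103680 t=1:−1/2880 t=2:+1/1152 t=3:−1/5184 = 7/20736
3j²(4 5 5; 1 1 -2) = Δ·Π!·Σ² = 35/2574  (sign -1)
combine: 4πI² = 1089·2/143·35/2574 = 35/169
take √, sign +1: I = 0.12837656
No selection rule forces the value: the integral is nonzero (none).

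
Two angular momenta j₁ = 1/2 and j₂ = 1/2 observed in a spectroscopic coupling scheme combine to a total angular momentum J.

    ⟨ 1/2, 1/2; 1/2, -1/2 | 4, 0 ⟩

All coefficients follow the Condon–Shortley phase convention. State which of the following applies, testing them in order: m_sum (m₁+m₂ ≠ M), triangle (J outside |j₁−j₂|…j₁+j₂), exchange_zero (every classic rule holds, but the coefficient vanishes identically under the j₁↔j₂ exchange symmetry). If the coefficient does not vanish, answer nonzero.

triangle

m-sum: m₁+m₂ = 1/2+(-1/2) = 0, M = 0  ✓
triangle: need |j₁−j₂| ≤ J ≤ j₁+j₂, i.e. J ∈ [0, 1]; J = 4 is outside ✗ ⇒ coefficient is 0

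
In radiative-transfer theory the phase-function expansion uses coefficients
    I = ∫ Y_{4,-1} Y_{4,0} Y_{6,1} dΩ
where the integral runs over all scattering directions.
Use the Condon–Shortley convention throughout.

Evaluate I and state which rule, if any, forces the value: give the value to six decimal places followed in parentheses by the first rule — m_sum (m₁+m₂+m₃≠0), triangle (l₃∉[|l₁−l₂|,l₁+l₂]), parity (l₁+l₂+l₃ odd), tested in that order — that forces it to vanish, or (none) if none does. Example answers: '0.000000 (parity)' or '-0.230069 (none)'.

Checks pass: Σm=0; 14 even; l₃=6∈[0,8].
(2·4+1)(2·4+1)(2·6+1) = 1053
Δ: 2! 6! 6! / 15! → 1/1261260
sum: t=0:+1/4608 t=1:−1/1296 t=2:+1/4608 = -7/20736
3j²(4 4 6; 0 0 0) = Δ·Π!·Σ² = 20/1287  (sign -1)
sum: t=0:+1/11520 t=1:−1/1728 t=2:+1/3456 = -7/34560
3j²(4 4 6; -1 0 1) = Δ·Π!·Σ² = 7/858  (sign +1)
combine: 4πI² = 1053·20/1287·7/858 = 210/1573
take √, sign -1: I = -0.10307192
No selection rule forces the value: the integral is nonzero (none).

-0.103072 (none)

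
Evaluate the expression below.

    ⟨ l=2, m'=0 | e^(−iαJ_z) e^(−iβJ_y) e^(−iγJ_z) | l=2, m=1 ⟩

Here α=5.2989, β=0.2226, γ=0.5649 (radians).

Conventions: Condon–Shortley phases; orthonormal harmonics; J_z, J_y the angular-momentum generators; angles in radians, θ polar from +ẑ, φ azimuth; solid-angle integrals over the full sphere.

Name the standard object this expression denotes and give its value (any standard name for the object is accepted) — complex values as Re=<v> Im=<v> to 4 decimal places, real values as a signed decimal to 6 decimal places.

This is a Wigner D-matrix element — the rotation-matrix element ⟨l m'| R(α,β,γ) |l m⟩ in the angular-momentum basis.
First d^2_{0,1}(β=0.2226), then the phase factors e^{-i(0)α} and e^{-i(1)γ}:
Half-angle: c=0.993813, s=0.111070. N=√(2·2·6·1)=4.898979
Admissible k: 1..2 (factorial args all ≥0)
  k=1: (−1)^0·4.8990/(2)·0.9938^3·0.1111^1 = +0.267047
  k=2: (−1)^1·4.8990/(2)·0.9938^1·0.1111^3 = -0.003336
d^2_{0,1}(0.2226) = +0.267047 -0.003336 = +0.263711
D = (+1.000000+0.000000i)·(+0.263711)·(+0.844642-0.535331i) = +0.222741-0.141173i

Wigner D-matrix element, Re=0.2227 Im=-0.1412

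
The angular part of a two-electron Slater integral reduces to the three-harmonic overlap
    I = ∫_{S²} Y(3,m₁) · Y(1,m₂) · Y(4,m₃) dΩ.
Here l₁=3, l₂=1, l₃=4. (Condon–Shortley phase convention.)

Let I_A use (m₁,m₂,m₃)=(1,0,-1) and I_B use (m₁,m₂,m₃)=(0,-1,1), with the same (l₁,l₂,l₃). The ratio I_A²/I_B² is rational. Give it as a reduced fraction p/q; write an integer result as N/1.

3/2

l's match ⇒ only the (l;m) 3-j factors differ between A and B.
A: triangle coeff Δ(3,1,4) = 1/252; Σ_t [0,0]: t=0:+1/48 = 1/48; (3j)²=5/84 [(3 1 4; 1 0 -1)], sign=-1
B: triangle coeff Δ(3,1,4) = 1/252; Σ_t [0,0]: t=0:+1/72 = 1/72; (3j)²=5/126 [(3 1 4; 0 -1 1)], sign=-1
I_A²/I_B² = (5/84)/(5/126) = 3/2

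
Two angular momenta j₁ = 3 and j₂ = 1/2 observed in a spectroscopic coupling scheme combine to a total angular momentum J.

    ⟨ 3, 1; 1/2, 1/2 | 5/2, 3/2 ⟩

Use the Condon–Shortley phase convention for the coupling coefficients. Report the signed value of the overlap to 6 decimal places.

j₁+j₂−J=1  J+j₁−j₂=5  J−j₁+j₂=0  j₁+j₂+J+1=7
(j₁±m₁, j₂±m₂, J±M) = (4,2,1,0,4,1)
P² = 1152/7
sum k=1..1:
  [1] −1/24 = -1/24
S = -1/24
C² = P²·S² = 2/7 ; C = -0.534522

-0.534522  (= −√(2/7))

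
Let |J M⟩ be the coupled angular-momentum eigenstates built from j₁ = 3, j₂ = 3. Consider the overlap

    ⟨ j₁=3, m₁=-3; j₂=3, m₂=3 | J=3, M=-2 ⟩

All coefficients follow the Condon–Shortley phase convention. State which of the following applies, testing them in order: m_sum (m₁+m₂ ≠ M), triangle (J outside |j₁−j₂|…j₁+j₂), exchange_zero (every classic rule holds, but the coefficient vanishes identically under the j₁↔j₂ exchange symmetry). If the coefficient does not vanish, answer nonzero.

m-sum: m₁+m₂ = -3+3 = 0, M = -2  ✗ ⇒ coefficient is 0

m_sum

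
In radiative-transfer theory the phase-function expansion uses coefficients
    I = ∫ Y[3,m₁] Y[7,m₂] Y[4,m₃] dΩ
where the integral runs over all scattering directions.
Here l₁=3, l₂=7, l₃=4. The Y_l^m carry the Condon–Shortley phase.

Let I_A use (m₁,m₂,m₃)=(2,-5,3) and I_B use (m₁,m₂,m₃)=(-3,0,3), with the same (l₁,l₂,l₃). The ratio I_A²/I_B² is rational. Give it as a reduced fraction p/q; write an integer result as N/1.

1584/7

Same 3,7,4: normalisation and zero-m 3j drop out of the ratio.
A: Δ: 6! 0! 8! / 15! → 1/45045; sum: t=1:−1/604800 = -1/604800; 3j²(3 7 4; 2 -5 3) = Δ·Π!·Σ² = 16/455  (sign +1)
B: Δ: 6! 0! 8! / 15! → 1/45045; sum: t=6:+1/3628800 = 1/3628800; 3j²(3 7 4; -3 0 3) = Δ·Π!·Σ² = 1/6435  (sign -1)
I_A²/I_B² = (16/455)/(1/6435) = 1584/7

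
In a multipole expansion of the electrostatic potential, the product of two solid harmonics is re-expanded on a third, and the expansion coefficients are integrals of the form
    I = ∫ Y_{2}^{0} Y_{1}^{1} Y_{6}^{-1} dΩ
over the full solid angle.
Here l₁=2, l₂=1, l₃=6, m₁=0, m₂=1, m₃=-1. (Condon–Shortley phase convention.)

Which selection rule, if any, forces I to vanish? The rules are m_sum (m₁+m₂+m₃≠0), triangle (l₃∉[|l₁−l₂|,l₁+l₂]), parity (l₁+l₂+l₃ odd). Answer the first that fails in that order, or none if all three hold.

triangle

azimuthal sum: 0 + 1 − 1 = 0  ✓
l₃ must lie in [1,3]; have l₃=6  ✗
L = 2 + 1 + 6 = 9 (odd)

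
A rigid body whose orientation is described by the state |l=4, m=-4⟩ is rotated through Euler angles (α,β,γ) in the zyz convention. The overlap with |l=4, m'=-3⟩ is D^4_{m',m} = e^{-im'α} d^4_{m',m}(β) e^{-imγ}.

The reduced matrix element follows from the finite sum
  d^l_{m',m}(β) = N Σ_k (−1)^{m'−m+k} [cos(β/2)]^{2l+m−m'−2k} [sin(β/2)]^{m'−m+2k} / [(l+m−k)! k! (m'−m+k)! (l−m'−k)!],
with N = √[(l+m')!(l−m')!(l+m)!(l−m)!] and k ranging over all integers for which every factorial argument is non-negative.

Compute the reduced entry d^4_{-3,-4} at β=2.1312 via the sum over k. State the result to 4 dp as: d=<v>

d=-0.0154

d^4_{-3,-4}(β=2.1312) via the finite sum:
c=cos(2.131200/2)=0.483979, s=sin(2.131200/2)=0.875079; N=√[1·5040·1·40320]=14255.272709
k: max(0,(-4)−(-3))=0 … min(4+(-4),4−(-3))=0
  k=0: (−1)^1·14255.2727/(5040)·0.4840^7·0.8751^1 = -0.015395
d^4_{-3,-4}(2.1312) = -0.015395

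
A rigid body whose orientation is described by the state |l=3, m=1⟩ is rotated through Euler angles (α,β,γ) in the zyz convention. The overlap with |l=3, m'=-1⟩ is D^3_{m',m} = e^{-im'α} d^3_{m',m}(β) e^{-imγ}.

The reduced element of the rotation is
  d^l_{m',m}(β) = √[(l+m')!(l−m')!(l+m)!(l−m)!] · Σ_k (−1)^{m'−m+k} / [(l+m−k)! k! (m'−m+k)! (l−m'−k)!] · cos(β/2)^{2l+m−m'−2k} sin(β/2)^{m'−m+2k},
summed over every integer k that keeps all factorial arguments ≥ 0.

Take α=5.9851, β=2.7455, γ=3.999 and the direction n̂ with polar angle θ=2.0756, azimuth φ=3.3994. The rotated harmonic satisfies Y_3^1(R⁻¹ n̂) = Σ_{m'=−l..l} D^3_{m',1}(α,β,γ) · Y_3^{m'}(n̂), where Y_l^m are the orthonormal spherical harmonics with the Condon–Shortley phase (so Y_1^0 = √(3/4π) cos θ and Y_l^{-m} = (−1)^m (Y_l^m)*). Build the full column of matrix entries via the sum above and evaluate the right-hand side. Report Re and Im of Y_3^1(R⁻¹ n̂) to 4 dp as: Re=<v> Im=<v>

Need the full column D^3_{m',1} for m'=−3..3 at α=5.9851, β=2.7455, γ=3.9990.
cos(β/2)=0.196754, sin(β/2)=0.980453
d^3_{-3,1}: single k=4 term ⇒ +0.138548;  D = +0.024922+0.136288i
d^3_{-2,1}: k∈[3..4] ⇒ +0.045403 -0.563712 = -0.518310;  D = +0.060616-0.514753i
d^3_{-1,1}: k∈[2..4] ⇒ +0.008644 -0.286184 +0.888301 = +0.610761;  D = -0.246422+0.558843i
d^3_{0,1}: k∈[1..3] ⇒ +0.001001 -0.074604 +0.617516 = +0.543913;  D = -0.355937+0.411279i
d^3_{1,1}: k∈[0..2] ⇒ +0.000058 -0.011525 +0.214638 = +0.203171;  D = -0.172211+0.107805i
d^3_{2,1}: k∈[0..1] ⇒ -0.000914 +0.045403 = +0.044489;  D = -0.042979+0.011490i
d^3_{3,1}: single k=0 term ⇒ +0.005580;  D = -0.005576-0.000206i
Y_3^{m'}(θ=2.0756,φ=3.3994) and Σ D·Y over m':
  (+0.0249+0.1363i)·(-0.2002+0.1954i)  (+0.0606-0.5148i)·(-0.3294+0.1867i)  (-0.2464+0.5588i)·(-0.0464+0.0122i)  (-0.3559+0.4113i)·(+0.3304+0.0000i)  (-0.1722+0.1078i)·(+0.0464+0.0122i)  (-0.0430+0.0115i)·(-0.3294-0.1867i)  (-0.0056-0.0002i)·(+0.2002+0.1954i)
Y_3^1(R⁻¹ n̂) = -0.062559+0.271431i

Re=-0.0626 Im=0.2714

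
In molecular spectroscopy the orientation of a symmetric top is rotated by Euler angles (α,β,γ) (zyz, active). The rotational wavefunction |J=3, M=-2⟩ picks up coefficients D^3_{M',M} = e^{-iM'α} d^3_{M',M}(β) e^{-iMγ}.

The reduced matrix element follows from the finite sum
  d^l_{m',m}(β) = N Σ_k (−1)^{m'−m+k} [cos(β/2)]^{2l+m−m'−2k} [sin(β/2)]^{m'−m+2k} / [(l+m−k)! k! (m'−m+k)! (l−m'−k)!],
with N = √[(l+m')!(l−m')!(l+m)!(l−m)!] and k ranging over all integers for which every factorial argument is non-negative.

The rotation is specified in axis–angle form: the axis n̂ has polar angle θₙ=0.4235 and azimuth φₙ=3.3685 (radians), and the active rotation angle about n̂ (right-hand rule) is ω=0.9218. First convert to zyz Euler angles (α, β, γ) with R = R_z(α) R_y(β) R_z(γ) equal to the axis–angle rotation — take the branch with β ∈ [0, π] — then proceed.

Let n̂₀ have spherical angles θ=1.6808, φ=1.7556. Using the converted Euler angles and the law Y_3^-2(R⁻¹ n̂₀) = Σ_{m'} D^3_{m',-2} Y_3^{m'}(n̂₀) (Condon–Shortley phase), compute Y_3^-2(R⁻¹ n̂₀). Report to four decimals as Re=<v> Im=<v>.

Axis–angle → zyz. n̂ = (sinθₙcosφₙ, sinθₙsinφₙ, cosθₙ) = (-0.400420, -0.092450, +0.911656), ω = 0.9218.
R = I cosω + sinω [n̂]ₓ + (1−cosω) n̂n̂ᵀ gives
  R = [+0.667818, -0.711663, -0.218071; +0.740953, +0.607768, +0.285667; -0.070762, -0.352354, +0.933188]
β = atan2(√(R₁₃²+R₂₃²), R₃₃) = 0.367613; α = atan2(R₂₃, R₁₃) mod 2π = 2.222802; γ = atan2(R₃₂, −R₃₁) mod 2π = 4.910580
Need the full column D^3_{m',-2} for m'=−3..3 at α=2.2228, β=0.3676, γ=4.9106.
cos(β/2)=0.983155, sin(β/2)=0.182773
d^3_{-3,-2}: single k=1 term ⇒ +0.411243;  D = -0.291895-0.289687i
d^3_{-2,-2}: k∈[0..1] ⇒ +0.903092 -0.156057 = +0.747035;  D = -0.096542+0.740770i
d^3_{-1,-2}: k∈[0..1] ⇒ -0.530913 +0.036697 = -0.494215;  D = -0.428297+0.246599i
d^3_{0,-2}: k∈[0..1] ⇒ +0.170952 -0.005908 = +0.165044;  D = -0.152247-0.063721i
d^3_{1,-2}: k∈[0..1] ⇒ -0.036697 +0.000634 = -0.036063;  D = -0.009119-0.034891i
d^3_{2,-2}: k∈[0..1] ⇒ +0.005393 -0.000037 = +0.005356;  D = +0.003297-0.004221i
d^3_{3,-2}: single k=0 term ⇒ -0.000491;  D = +0.000491+0.000005i
Y_3^{m'}(θ=1.6808,φ=1.7556) and Σ D·Y over m':
  (-0.2919-0.2897i)·(+0.2157+0.3483i)  (-0.0965+0.7408i)·(+0.1034-0.0400i)  (-0.4283+0.2466i)·(+0.0555+0.2967i)  (-0.1522-0.0637i)·(+0.1204+0.0000i)  (-0.0091-0.0349i)·(-0.0555+0.2967i)  (+0.0033-0.0042i)·(+0.1034+0.0400i)  (+0.0005+0.0000i)·(-0.2157+0.3483i)
Y_3^-2(R⁻¹ n̂) = -0.046371-0.205717i

Re=-0.0464 Im=-0.2057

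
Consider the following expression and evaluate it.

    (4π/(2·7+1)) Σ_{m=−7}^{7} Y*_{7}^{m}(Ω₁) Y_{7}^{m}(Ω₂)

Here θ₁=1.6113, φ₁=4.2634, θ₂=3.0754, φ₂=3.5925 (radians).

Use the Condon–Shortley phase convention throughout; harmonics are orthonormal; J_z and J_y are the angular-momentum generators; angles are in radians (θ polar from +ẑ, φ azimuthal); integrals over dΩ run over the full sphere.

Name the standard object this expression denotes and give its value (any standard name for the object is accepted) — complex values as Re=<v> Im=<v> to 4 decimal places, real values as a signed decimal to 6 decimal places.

Legendre polynomial (addition theorem), -0.186493

This sum is the spherical-harmonic addition theorem: it equals the Legendre polynomial P_l(cos γ) of the angle γ between the two directions.
Expand P_7 via completeness: Σ_{m} conj(Y_{7,m}) at Ω₁ times Y_{7,m} at Ω₂ —
  m=-7: (-0.000661-0.497175i) × (+0.000000-0.000000i) = -0.000000-0.000000i  (running Σ = -0.000000-0.000000i)
  m=-6: (-0.067960-0.032632i) × (+0.000000+0.000000i) = -0.000000-0.000000i  (running Σ = -0.000000-0.000000i)
  m=-5: (+0.279400-0.223249i) × (+0.000004+0.000004i) = +0.000002+0.000000i  (running Σ = +0.000002+0.000000i)
  m=-4: (-0.019697-0.085997i) × (+0.000032+0.000136i) = +0.000011-0.000005i  (running Σ = +0.000013-0.000005i)
  m=-3: (+0.311221+0.070847i) × (-0.000547+0.002471i) = -0.000345+0.000730i  (running Σ = -0.000332+0.000725i)
  m=-2: (+0.058416-0.073309i) × (-0.020008+0.025307i) = +0.000686+0.002945i  (running Σ = +0.000354+0.003670i)
  m=-1: (+0.132416+0.274830i) × (-0.236239+0.114381i) = -0.062717-0.049780i  (running Σ = -0.062363-0.046110i)
  m=0: (+0.095352-0.000000i) × (-1.026540+0.000000i) = -0.097883+0.000000i  (running Σ = -0.160246-0.046110i)
  m=1: (-0.132416+0.274830i) × (+0.236239+0.114381i) = -0.062717+0.049780i  (running Σ = -0.222963+0.003670i)
  m=2: (+0.058416+0.073309i) × (-0.020008-0.025307i) = +0.000686-0.002945i  (running Σ = -0.222277+0.000725i)
  m=3: (-0.311221+0.070847i) × (+0.000547+0.002471i) = -0.000345-0.000730i  (running Σ = -0.222622-0.000005i)
  m=4: (-0.019697+0.085997i) × (+0.000032-0.000136i) = +0.000011+0.000005i  (running Σ = -0.222611+0.000000i)
  m=5: (-0.279400-0.223249i) × (-0.000004+0.000004i) = +0.000002-0.000000i  (running Σ = -0.222609-0.000000i)
  m=6: (-0.067960+0.032632i) × (+0.000000-0.000000i) = -0.000000+0.000000i  (running Σ = -0.222609-0.000000i)
  m=7: (+0.000661-0.497175i) × (-0.000000-0.000000i) = -0.000000+0.000000i  (running Σ = -0.222609+0.000000i)
Σ over m = -0.222609+0.000000i; ×(4π/15) → -0.186493+0.000000i. Real part: -0.186493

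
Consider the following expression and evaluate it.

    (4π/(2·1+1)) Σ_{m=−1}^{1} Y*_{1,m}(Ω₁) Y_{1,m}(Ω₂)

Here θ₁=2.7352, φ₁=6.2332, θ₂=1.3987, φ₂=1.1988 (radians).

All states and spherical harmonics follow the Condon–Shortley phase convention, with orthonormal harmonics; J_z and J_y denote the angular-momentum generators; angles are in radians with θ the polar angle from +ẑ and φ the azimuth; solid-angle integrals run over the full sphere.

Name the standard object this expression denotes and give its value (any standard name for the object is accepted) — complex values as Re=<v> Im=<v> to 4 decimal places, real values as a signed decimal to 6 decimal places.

This sum is the spherical-harmonic addition theorem: it equals the Legendre polynomial P_l(cos γ) of the angle γ between the two directions.
Summing Y*_{l m}(θ₁,φ₁)·Y_{l m}(θ₂,φ₂) over m ∈ [−1, 1]; prefactor 4π/(2·1+1) = 4.188790:
  m=-1: Y*=(0.136403, -0.006824)  Y=(0.123724, -0.317109)  product (0.014712, -0.044099)
  m=+0: Y*=(-0.448807, -0.000000)  Y=(0.083672, 0.000000)  product (-0.037553, -0.000000)
  m=+1: Y*=(-0.136403, -0.006824)  Y=(-0.123724, -0.317109)  product (0.014712, 0.044099)
Total Σ_m = (-0.008128, 0.000000). Multiply by 4.188790: (-0.034046, 0.000000). P_1(cos γ) = -0.034046

Legendre polynomial (addition theorem), -0.034046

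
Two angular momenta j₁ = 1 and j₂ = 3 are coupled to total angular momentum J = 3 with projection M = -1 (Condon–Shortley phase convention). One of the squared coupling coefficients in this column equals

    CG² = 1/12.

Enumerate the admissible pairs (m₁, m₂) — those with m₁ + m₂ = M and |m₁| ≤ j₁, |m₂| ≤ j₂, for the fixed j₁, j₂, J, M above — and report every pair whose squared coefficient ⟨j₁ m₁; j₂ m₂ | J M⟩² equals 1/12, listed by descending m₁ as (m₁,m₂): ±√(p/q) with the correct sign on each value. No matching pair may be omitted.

(0,-1): +√(1/12)

Admissible pairs with m₁+m₂ = M = -1: (-1,0), (0,-1), (1,-2)
  (m₁,m₂)=(1,-2): CG² = 5/12, CG = +√(5/12)
  (m₁,m₂)=(0,-1): CG² = 1/12, CG = +√(1/12)   ← matches the target
  (m₁,m₂)=(-1,0): CG² = 1/2, CG = −√(1/2)
Pairs with CG² = 1/12: (0,-1): +√(1/12)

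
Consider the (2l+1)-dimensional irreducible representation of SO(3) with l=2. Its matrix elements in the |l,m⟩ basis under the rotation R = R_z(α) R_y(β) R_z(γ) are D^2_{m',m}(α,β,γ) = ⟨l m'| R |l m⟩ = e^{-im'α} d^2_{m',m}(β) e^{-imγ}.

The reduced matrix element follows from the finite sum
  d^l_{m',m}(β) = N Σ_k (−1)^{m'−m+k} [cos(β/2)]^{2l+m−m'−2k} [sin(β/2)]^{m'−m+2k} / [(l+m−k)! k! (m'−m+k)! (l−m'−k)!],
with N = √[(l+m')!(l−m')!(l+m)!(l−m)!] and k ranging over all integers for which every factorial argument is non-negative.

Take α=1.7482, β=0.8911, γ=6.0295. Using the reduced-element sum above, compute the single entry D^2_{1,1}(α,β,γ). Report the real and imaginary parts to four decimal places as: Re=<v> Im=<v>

Split into d^2_{1,1}(β=0.8911) × two z-phases.
c=cos(0.891100/2)=0.902374, s=sin(0.891100/2)=0.430954; N=√[6·1·6·1]=6.000000
k∈{0,1} keeps every argument non-negative
  k=0: (−1)^0·6.0000/(6)·0.9024^4·0.4310^0 = +0.663049
  k=1: (−1)^1·6.0000/(2)·0.9024^2·0.4310^2 = -0.453687
d^2_{1,1}(0.8911) = +0.663049 -0.453687 = +0.209362
Phases: e^{-i·(1)·1.7482}=-0.176475-0.984305i, e^{-i·(1)·6.0295}=+0.967994+0.250973i ⇒ D=+0.015955-0.208753i

Re=0.0160 Im=-0.2088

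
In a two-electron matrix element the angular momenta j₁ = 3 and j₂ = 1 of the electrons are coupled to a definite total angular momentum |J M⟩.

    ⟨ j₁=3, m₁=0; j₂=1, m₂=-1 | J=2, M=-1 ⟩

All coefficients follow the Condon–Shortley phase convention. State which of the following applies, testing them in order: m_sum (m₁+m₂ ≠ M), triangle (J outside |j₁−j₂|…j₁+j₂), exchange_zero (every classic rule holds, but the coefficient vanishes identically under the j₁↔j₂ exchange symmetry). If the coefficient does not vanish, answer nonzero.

m-sum: m₁+m₂ = 0+(-1) = -1, M = -1  ✓
triangle: |j₁−j₂| = 2 ≤ J = 2 ≤ j₁+j₂ = 4  ✓
exchange: j₁≠j₂ or m₁≠m₂ — the exchange symmetry imposes no constraint here
value check: CG = +√(1/7) = +0.377964 ≠ 0

nonzero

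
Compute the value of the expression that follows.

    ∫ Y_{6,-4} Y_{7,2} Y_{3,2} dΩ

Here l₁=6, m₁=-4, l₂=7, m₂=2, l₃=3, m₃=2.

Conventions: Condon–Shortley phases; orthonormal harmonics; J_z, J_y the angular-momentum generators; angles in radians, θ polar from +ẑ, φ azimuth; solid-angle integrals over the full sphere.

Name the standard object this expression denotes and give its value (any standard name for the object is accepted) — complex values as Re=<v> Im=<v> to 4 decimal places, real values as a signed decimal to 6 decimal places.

Gaunt coefficient, -0.153384

This is a Gaunt coefficient — the integral of a triple product of spherical harmonics over the sphere.
m-sum 0 ✓  L=16 even ✓  1≤3≤13 ✓
Π(2lᵢ+1) = 13×15×7 = 1365
triangle coeff Δ(6,7,3) = 1/2042040
Σ_t [4,6]: t=4:+1/207360 t=5:−1/57600 t=6:+1/207360 = -1/129600
(3j)²=168/12155 [(6 7 3; 0 0 0)], sign=+1
Σ_t [8,9]: t=8:+1/967680 t=9:−1/8709120 = 1/1088640
(3j)²=800/51051 [(6 7 3; -4 2 2)], sign=-1
⇒ 4πI² = 134400/454597
I = (-1)√(134400/454597/(4π)) = -0.15338448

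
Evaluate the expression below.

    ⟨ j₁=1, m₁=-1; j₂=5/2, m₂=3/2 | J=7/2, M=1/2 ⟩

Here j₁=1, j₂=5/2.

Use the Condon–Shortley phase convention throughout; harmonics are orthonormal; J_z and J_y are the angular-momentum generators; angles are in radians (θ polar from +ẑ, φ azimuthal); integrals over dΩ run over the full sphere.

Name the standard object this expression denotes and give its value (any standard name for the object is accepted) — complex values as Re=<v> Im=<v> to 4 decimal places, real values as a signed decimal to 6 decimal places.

Clebsch–Gordan coefficient, +√(1/7) ≈ +0.377964

This is a Clebsch–Gordan (vector-coupling) coefficient.
j₁+j₂−J=0  J+j₁−j₂=2  J−j₁+j₂=5  j₁+j₂+J+1=8
(j₁±m₁, j₂±m₂, J±M) = (0,2,4,1,4,3)
P² = 2304/7
sum k=0..0:
  [0] +1/48 = 1/48
S = 1/48
C² = P²·S² = 1/7 ; C = +0.377964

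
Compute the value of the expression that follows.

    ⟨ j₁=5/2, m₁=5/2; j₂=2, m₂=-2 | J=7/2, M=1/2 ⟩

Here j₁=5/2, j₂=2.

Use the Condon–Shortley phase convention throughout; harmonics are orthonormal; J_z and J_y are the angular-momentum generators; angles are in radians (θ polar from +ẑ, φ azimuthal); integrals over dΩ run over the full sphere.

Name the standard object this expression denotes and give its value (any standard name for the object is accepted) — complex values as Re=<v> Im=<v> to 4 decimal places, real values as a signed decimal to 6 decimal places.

Clebsch–Gordan coefficient, +√(4/63) ≈ +0.251976

This is a Clebsch–Gordan (vector-coupling) coefficient.
triangle: 1!·4!·3!/9! = 144/362880
(j±m)!: 5!·0!·0!·4!·4!·3! = 414720
prefactor² = (2J+1)·Δ·N² = 9216/7
  k=0: +1/(0!·1!·0!·0!·4!·3!) = 1/144
Σ = 1/144  ⇒  CG² = 9216/7·(1/144)² = 4/63
CG = +√(4/63) = +0.251976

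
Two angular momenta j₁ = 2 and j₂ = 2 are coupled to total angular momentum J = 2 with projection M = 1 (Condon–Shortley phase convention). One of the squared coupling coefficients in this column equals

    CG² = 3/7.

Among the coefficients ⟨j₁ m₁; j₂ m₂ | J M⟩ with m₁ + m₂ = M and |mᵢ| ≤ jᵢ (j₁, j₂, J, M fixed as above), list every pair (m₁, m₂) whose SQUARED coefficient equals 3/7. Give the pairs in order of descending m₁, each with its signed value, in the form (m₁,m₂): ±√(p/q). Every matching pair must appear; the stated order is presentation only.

(2,-1): +√(3/7); (-1,2): +√(3/7)

Admissible pairs with m₁+m₂ = M = 1: (-1,2), (0,1), (1,0), (2,-1)
  (m₁,m₂)=(2,-1): CG² = 3/7, CG = +√(3/7)   ← matches the target
  (m₁,m₂)=(1,0): CG² = 1/14, CG = −√(1/14)
  (m₁,m₂)=(0,1): CG² = 1/14, CG = −√(1/14)
  (m₁,m₂)=(-1,2): CG² = 3/7, CG = +√(3/7)   ← matches the target
Pairs with CG² = 3/7: (2,-1): +√(3/7); (-1,2): +√(3/7)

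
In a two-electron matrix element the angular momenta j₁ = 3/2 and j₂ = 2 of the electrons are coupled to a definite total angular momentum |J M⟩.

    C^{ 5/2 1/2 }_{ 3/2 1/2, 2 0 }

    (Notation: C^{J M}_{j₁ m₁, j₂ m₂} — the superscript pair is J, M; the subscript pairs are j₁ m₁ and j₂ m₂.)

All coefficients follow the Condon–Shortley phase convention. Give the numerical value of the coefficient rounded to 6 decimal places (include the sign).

j₁+j₂−J=1  J+j₁−j₂=2  J−j₁+j₂=3  j₁+j₂+J+1=7
(j₁±m₁, j₂±m₂, J±M) = (2,1,2,2,3,2)
P² = 48/35
sum k=0..1:
  [0] +1/2 = 1/2
  [1] −1/4 = -1/4
S = 1/4
C² = P²·S² = 3/35 ; C = +0.292770

+0.292770  (= +√(3/35))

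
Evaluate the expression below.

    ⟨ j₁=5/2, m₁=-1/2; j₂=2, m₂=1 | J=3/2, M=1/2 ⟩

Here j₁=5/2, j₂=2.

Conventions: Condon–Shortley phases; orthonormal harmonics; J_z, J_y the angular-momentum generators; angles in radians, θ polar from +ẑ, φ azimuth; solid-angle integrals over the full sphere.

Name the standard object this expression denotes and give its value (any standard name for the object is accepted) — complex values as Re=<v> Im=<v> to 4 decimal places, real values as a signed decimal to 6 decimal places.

This is a Clebsch–Gordan (vector-coupling) coefficient.
triangle: 3!·2!·1!/7! = 12/5040
(j±m)!: 2!·3!·3!·1!·2!·1! = 144
prefactor² = (2J+1)·Δ·N² = 48/35
  k=2: +1/(2!·1!·1!·1!·1!·0!) = 1/2
  k=3: −1/(3!·0!·0!·0!·2!·1!) = -1/12
Σ = 5/12  ⇒  CG² = 48/35·(5/12)² = 5/21
CG = +√(5/21) = +0.487950

Clebsch–Gordan coefficient, +√(5/21) ≈ +0.487950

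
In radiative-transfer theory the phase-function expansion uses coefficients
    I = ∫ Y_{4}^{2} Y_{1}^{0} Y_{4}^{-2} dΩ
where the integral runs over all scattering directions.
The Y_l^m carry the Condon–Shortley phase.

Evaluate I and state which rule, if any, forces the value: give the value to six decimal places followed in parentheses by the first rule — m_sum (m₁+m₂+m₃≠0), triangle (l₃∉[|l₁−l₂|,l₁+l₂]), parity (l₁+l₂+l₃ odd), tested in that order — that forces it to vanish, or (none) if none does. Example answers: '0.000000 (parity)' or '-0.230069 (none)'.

0.000000 (parity)

L=9 odd ⇒ parity kills the (l;000) factor ⇒ I = 0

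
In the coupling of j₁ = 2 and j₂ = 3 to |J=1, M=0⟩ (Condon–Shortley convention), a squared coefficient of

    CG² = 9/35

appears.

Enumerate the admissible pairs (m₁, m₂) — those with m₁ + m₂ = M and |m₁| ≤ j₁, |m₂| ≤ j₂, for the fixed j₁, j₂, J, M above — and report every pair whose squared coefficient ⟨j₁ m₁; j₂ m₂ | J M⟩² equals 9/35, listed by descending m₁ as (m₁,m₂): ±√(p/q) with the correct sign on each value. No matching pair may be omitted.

Admissible pairs with m₁+m₂ = M = 0: (-2,2), (-1,1), (0,0), (1,-1), (2,-2)
  (m₁,m₂)=(2,-2): CG² = 1/7, CG = +√(1/7)
  (m₁,m₂)=(1,-1): CG² = 8/35, CG = −√(8/35)
  (m₁,m₂)=(0,0): CG² = 9/35, CG = +√(9/35)   ← matches the target
  (m₁,m₂)=(-1,1): CG² = 8/35, CG = −√(8/35)
  (m₁,m₂)=(-2,2): CG² = 1/7, CG = +√(1/7)
Pairs with CG² = 9/35: (0,0): +√(9/35)

(0,0): +√(9/35)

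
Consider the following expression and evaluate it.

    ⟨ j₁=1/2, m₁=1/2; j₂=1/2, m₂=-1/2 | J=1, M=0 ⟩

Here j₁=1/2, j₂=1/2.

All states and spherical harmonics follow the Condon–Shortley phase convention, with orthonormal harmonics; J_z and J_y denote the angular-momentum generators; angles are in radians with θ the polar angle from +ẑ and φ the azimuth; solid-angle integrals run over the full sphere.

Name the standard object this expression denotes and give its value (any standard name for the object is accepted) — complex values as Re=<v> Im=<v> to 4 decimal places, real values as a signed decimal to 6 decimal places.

This is a Clebsch–Gordan (vector-coupling) coefficient.
√[3·0!1!1!/3! · 1!0!0!1!1!1!] = √(1/2)
  +(−1)^0/∏(0,0,0,0,1,1)! = 1  (running 1)
⟨..|..⟩ = √(1/2)·(1) = +0.707107

Clebsch–Gordan coefficient, +√(1/2) ≈ +0.707107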